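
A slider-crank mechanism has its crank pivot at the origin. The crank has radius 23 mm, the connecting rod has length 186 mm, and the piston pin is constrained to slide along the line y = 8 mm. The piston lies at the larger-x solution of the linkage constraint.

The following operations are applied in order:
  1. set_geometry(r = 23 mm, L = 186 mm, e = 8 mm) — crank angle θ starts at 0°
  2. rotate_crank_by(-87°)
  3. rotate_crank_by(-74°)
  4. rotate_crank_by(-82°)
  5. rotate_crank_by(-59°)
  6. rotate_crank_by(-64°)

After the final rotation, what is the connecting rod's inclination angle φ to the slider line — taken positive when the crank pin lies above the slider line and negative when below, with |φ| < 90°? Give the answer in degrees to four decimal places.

set_geometry: r = 23 mm, L = 186 mm, e = 8 mm; θ ← 0°
rotate_crank_by(-87°): θ ← 0° -87° = -87°
rotate_crank_by(-74°): θ ← -87° -74° = -161°
rotate_crank_by(-82°): θ ← -161° -82° = -243°
rotate_crank_by(-59°): θ ← -243° -59° = -302°
rotate_crank_by(-64°): θ ← -302° -64° = -366°
crank pin P = (r cos θ, r sin θ) = (22.874004, -2.404155)
h = r sin θ − e = -2.404155 − 8 = -10.404155
sin φ = h / L = -10.404155 / 186 = -0.05593632
φ = arcsin(-0.05593632) = -3.206588°

-3.2066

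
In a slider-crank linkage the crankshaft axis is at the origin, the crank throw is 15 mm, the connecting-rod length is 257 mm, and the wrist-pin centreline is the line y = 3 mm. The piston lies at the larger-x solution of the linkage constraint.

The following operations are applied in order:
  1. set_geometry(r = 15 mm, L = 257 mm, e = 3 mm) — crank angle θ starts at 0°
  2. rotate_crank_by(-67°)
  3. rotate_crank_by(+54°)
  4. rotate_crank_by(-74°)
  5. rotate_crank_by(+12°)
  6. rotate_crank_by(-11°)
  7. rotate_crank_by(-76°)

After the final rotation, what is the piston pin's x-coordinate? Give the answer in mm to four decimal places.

242.6207

set_geometry: r = 15 mm, L = 257 mm, e = 3 mm; θ ← 0°
rotate_crank_by(-67°): θ ← 0° -67° = -67°
rotate_crank_by(+54°): θ ← -67° +54° = -13°
rotate_crank_by(-74°): θ ← -13° -74° = -87°
rotate_crank_by(+12°): θ ← -87° +12° = -75°
rotate_crank_by(-11°): θ ← -75° -11° = -86°
rotate_crank_by(-76°): θ ← -86° -76° = -162°
crank pin P = (r cos θ, r sin θ) = (-14.265848, -4.635255)
h = r sin θ − e = -4.635255 − 3 = -7.635255
x = r cos θ + √(L² − h²) = -14.265848 + √(66049.0 − 58.2971) = -14.265848 + 256.886556 = 242.620709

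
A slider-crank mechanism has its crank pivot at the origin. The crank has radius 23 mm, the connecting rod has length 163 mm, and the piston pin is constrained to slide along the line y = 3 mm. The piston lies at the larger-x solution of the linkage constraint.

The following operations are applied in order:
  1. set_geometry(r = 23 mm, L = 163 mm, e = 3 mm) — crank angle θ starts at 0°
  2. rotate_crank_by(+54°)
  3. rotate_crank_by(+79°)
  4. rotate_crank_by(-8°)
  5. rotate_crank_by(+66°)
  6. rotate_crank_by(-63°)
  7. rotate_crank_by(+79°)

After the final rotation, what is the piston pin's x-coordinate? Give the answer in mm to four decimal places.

141.9517

set_geometry: r = 23 mm, L = 163 mm, e = 3 mm; θ ← 0°
rotate_crank_by(+54°): θ ← 0° +54° = 54°
rotate_crank_by(+79°): θ ← 54° +79° = 133°
rotate_crank_by(-8°): θ ← 133° -8° = 125°
rotate_crank_by(+66°): θ ← 125° +66° = 191°
rotate_crank_by(-63°): θ ← 191° -63° = 128°
rotate_crank_by(+79°): θ ← 128° +79° = 207°
crank pin P = (r cos θ, r sin θ) = (-20.493150, -10.441781)
h = r sin θ − e = -10.441781 − 3 = -13.441781
x = r cos θ + √(L² − h²) = -20.493150 + √(26569.0 − 180.6815) = -20.493150 + 162.444817 = 141.951667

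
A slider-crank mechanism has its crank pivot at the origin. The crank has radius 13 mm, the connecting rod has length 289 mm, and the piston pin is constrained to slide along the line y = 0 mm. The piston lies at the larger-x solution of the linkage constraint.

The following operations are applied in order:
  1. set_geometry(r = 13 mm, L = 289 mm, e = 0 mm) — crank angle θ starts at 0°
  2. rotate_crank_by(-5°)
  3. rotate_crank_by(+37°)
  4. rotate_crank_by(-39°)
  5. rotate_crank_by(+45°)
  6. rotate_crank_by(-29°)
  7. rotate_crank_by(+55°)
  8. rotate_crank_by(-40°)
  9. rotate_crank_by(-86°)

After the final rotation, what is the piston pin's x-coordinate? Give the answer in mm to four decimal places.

294.8751

set_geometry: r = 13 mm, L = 289 mm, e = 0 mm; θ ← 0°
rotate_crank_by(-5°): θ ← 0° -5° = -5°
rotate_crank_by(+37°): θ ← -5° +37° = 32°
rotate_crank_by(-39°): θ ← 32° -39° = -7°
rotate_crank_by(+45°): θ ← -7° +45° = 38°
rotate_crank_by(-29°): θ ← 38° -29° = 9°
rotate_crank_by(+55°): θ ← 9° +55° = 64°
rotate_crank_by(-40°): θ ← 64° -40° = 24°
rotate_crank_by(-86°): θ ← 24° -86° = -62°
crank pin P = (r cos θ, r sin θ) = (6.103130, -11.478319)
h = r sin θ − e = -11.478319 − 0 = -11.478319
x = r cos θ + √(L² − h²) = 6.103130 + √(83521.0 − 131.7518) = 6.103130 + 288.771966 = 294.875096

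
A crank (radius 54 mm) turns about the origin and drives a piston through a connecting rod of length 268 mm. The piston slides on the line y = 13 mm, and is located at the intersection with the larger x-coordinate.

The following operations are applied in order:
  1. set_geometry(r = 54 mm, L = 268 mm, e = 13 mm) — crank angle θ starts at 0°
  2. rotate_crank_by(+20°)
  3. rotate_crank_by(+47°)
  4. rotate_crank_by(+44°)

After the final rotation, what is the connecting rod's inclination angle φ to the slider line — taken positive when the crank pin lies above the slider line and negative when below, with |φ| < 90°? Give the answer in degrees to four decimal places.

set_geometry: r = 54 mm, L = 268 mm, e = 13 mm; θ ← 0°
rotate_crank_by(+20°): θ ← 0° +20° = 20°
rotate_crank_by(+47°): θ ← 20° +47° = 67°
rotate_crank_by(+44°): θ ← 67° +44° = 111°
crank pin P = (r cos θ, r sin θ) = (-19.351869, 50.413343)
h = r sin θ − e = 50.413343 − 13 = 37.413343
sin φ = h / L = 37.413343 / 268 = 0.13960203
φ = arcsin(0.13960203) = 8.024818°

8.0248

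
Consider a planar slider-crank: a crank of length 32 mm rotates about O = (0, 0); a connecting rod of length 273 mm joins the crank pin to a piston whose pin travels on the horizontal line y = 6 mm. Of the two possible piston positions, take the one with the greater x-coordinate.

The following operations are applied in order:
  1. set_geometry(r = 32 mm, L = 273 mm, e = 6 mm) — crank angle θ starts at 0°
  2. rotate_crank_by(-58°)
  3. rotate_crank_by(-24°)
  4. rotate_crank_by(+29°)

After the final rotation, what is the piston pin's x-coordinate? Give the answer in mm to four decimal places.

290.4281

set_geometry: r = 32 mm, L = 273 mm, e = 6 mm; θ ← 0°
rotate_crank_by(-58°): θ ← 0° -58° = -58°
rotate_crank_by(-24°): θ ← -58° -24° = -82°
rotate_crank_by(+29°): θ ← -82° +29° = -53°
crank pin P = (r cos θ, r sin θ) = (19.258081, -25.556336)
h = r sin θ − e = -25.556336 − 6 = -31.556336
x = r cos θ + √(L² − h²) = 19.258081 + √(74529.0 − 995.8024) = 19.258081 + 271.170053 = 290.428134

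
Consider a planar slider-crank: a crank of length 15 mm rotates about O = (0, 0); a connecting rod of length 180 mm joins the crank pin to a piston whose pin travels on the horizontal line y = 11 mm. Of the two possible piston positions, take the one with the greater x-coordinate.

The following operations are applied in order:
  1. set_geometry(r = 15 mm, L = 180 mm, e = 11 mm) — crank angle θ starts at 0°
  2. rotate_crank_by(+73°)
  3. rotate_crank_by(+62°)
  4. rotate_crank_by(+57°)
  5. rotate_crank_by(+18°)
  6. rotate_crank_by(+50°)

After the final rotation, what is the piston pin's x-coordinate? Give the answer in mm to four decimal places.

175.5407

set_geometry: r = 15 mm, L = 180 mm, e = 11 mm; θ ← 0°
rotate_crank_by(+73°): θ ← 0° +73° = 73°
rotate_crank_by(+62°): θ ← 73° +62° = 135°
rotate_crank_by(+57°): θ ← 135° +57° = 192°
rotate_crank_by(+18°): θ ← 192° +18° = 210°
rotate_crank_by(+50°): θ ← 210° +50° = 260°
crank pin P = (r cos θ, r sin θ) = (-2.604723, -14.772116)
h = r sin θ − e = -14.772116 − 11 = -25.772116
x = r cos θ + √(L² − h²) = -2.604723 + √(32400.0 − 664.2020) = -2.604723 + 178.145441 = 175.540718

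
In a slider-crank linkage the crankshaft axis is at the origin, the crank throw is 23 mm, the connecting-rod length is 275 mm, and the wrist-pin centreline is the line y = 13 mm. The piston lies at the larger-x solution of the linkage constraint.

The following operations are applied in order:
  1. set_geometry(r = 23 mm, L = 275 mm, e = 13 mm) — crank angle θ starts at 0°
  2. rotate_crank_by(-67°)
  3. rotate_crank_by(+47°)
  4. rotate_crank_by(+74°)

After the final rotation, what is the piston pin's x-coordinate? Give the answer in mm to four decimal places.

288.4619

set_geometry: r = 23 mm, L = 275 mm, e = 13 mm; θ ← 0°
rotate_crank_by(-67°): θ ← 0° -67° = -67°
rotate_crank_by(+47°): θ ← -67° +47° = -20°
rotate_crank_by(+74°): θ ← -20° +74° = 54°
crank pin P = (r cos θ, r sin θ) = (13.519061, 18.607391)
h = r sin θ − e = 18.607391 − 13 = 5.607391
x = r cos θ + √(L² − h²) = 13.519061 + √(75625.0 − 31.4428) = 13.519061 + 274.942825 = 288.461886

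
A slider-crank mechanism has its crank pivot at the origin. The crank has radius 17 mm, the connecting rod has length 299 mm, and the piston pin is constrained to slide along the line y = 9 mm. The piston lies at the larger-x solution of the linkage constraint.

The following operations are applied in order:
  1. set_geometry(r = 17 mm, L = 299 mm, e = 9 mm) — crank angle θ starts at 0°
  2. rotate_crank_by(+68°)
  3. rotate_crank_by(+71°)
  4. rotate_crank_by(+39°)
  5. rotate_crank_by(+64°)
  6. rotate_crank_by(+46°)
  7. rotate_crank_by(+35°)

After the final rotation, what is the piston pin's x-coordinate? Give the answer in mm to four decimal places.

311.9577

set_geometry: r = 17 mm, L = 299 mm, e = 9 mm; θ ← 0°
rotate_crank_by(+68°): θ ← 0° +68° = 68°
rotate_crank_by(+71°): θ ← 68° +71° = 139°
rotate_crank_by(+39°): θ ← 139° +39° = 178°
rotate_crank_by(+64°): θ ← 178° +64° = 242°
rotate_crank_by(+46°): θ ← 242° +46° = 288°
rotate_crank_by(+35°): θ ← 288° +35° = 323°
crank pin P = (r cos θ, r sin θ) = (13.576804, -10.230855)
h = r sin θ − e = -10.230855 − 9 = -19.230855
x = r cos θ + √(L² − h²) = 13.576804 + √(89401.0 − 369.8258) = 13.576804 + 298.380921 = 311.957725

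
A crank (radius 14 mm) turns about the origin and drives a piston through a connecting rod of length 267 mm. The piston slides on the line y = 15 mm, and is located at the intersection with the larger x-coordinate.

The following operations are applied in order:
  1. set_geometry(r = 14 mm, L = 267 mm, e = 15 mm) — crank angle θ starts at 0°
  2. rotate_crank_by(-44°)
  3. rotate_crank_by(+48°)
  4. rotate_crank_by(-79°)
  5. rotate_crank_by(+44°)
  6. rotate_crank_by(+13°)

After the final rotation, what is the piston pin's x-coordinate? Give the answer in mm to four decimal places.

279.6144

set_geometry: r = 14 mm, L = 267 mm, e = 15 mm; θ ← 0°
rotate_crank_by(-44°): θ ← 0° -44° = -44°
rotate_crank_by(+48°): θ ← -44° +48° = 4°
rotate_crank_by(-79°): θ ← 4° -79° = -75°
rotate_crank_by(+44°): θ ← -75° +44° = -31°
rotate_crank_by(+13°): θ ← -31° +13° = -18°
crank pin P = (r cos θ, r sin θ) = (13.314791, -4.326238)
h = r sin θ − e = -4.326238 − 15 = -19.326238
x = r cos θ + √(L² − h²) = 13.314791 + √(71289.0 − 373.5035) = 13.314791 + 266.299637 = 279.614428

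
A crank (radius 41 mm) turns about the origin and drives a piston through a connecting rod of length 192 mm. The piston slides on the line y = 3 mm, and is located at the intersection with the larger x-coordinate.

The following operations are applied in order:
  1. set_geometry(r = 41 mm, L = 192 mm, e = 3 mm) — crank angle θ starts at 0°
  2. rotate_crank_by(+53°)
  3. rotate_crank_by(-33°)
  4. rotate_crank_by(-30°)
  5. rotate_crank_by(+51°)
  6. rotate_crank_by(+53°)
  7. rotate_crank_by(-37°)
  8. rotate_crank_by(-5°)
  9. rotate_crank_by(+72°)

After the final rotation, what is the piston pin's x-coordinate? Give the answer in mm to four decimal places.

166.5555

set_geometry: r = 41 mm, L = 192 mm, e = 3 mm; θ ← 0°
rotate_crank_by(+53°): θ ← 0° +53° = 53°
rotate_crank_by(-33°): θ ← 53° -33° = 20°
rotate_crank_by(-30°): θ ← 20° -30° = -10°
rotate_crank_by(+51°): θ ← -10° +51° = 41°
rotate_crank_by(+53°): θ ← 41° +53° = 94°
rotate_crank_by(-37°): θ ← 94° -37° = 57°
rotate_crank_by(-5°): θ ← 57° -5° = 52°
rotate_crank_by(+72°): θ ← 52° +72° = 124°
crank pin P = (r cos θ, r sin θ) = (-22.926909, 33.990540)
h = r sin θ − e = 33.990540 − 3 = 30.990540
x = r cos θ + √(L² − h²) = -22.926909 + √(36864.0 − 960.4136) = -22.926909 + 189.482417 = 166.555508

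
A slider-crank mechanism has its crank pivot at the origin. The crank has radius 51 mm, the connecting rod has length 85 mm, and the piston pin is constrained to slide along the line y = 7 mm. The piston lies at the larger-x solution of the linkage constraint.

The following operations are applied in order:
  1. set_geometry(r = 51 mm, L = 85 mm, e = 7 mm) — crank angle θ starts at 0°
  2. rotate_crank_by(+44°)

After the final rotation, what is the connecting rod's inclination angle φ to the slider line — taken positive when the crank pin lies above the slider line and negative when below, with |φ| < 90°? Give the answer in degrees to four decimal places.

19.5386

set_geometry: r = 51 mm, L = 85 mm, e = 7 mm; θ ← 0°
rotate_crank_by(+44°): θ ← 0° +44° = 44°
crank pin P = (r cos θ, r sin θ) = (36.686330, 35.427577)
h = r sin θ − e = 35.427577 − 7 = 28.427577
sin φ = h / L = 28.427577 / 85 = 0.33444208
φ = arcsin(0.33444208) = 19.538615°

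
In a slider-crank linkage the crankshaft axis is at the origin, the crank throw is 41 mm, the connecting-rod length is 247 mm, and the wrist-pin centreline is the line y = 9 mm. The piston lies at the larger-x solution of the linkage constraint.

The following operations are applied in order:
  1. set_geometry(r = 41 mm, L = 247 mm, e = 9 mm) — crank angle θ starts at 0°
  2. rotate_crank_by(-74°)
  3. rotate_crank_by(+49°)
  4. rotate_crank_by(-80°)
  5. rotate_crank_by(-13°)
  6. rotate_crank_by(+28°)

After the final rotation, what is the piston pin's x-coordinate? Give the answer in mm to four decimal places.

241.8863

set_geometry: r = 41 mm, L = 247 mm, e = 9 mm; θ ← 0°
rotate_crank_by(-74°): θ ← 0° -74° = -74°
rotate_crank_by(+49°): θ ← -74° +49° = -25°
rotate_crank_by(-80°): θ ← -25° -80° = -105°
rotate_crank_by(-13°): θ ← -105° -13° = -118°
rotate_crank_by(+28°): θ ← -118° +28° = -90°
crank pin P = (r cos θ, r sin θ) = (0.000000, -41.000000)
h = r sin θ − e = -41.000000 − 9 = -50.000000
x = r cos θ + √(L² − h²) = 0.000000 + √(61009.0 − 2500.0000) = 0.000000 + 241.886337 = 241.886337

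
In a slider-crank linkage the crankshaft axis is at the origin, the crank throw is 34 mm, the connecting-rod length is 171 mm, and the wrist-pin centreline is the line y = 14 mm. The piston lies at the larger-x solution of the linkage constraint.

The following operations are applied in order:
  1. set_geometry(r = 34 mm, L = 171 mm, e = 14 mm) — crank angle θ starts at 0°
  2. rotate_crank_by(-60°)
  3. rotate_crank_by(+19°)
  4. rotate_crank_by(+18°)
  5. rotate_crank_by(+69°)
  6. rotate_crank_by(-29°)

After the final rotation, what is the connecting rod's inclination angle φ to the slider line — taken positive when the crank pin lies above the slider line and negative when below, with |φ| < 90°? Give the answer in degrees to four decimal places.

-1.3603

set_geometry: r = 34 mm, L = 171 mm, e = 14 mm; θ ← 0°
rotate_crank_by(-60°): θ ← 0° -60° = -60°
rotate_crank_by(+19°): θ ← -60° +19° = -41°
rotate_crank_by(+18°): θ ← -41° +18° = -23°
rotate_crank_by(+69°): θ ← -23° +69° = 46°
rotate_crank_by(-29°): θ ← 46° -29° = 17°
crank pin P = (r cos θ, r sin θ) = (32.514362, 9.940638)
h = r sin θ − e = 9.940638 − 14 = -4.059362
sin φ = h / L = -4.059362 / 171 = -0.02373896
φ = arcsin(-0.02373896) = -1.360270°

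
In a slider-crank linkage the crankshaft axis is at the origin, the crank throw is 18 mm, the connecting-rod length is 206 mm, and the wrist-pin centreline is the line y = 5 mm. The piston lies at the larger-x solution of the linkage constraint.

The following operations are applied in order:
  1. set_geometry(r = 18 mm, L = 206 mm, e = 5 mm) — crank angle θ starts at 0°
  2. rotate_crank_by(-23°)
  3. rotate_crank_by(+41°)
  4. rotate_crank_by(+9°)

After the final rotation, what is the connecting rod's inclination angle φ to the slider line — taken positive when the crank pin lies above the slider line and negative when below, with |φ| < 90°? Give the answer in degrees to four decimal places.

0.8822

set_geometry: r = 18 mm, L = 206 mm, e = 5 mm; θ ← 0°
rotate_crank_by(-23°): θ ← 0° -23° = -23°
rotate_crank_by(+41°): θ ← -23° +41° = 18°
rotate_crank_by(+9°): θ ← 18° +9° = 27°
crank pin P = (r cos θ, r sin θ) = (16.038117, 8.171829)
h = r sin θ − e = 8.171829 − 5 = 3.171829
sin φ = h / L = 3.171829 / 206 = 0.01539723
φ = arcsin(0.01539723) = 0.882231°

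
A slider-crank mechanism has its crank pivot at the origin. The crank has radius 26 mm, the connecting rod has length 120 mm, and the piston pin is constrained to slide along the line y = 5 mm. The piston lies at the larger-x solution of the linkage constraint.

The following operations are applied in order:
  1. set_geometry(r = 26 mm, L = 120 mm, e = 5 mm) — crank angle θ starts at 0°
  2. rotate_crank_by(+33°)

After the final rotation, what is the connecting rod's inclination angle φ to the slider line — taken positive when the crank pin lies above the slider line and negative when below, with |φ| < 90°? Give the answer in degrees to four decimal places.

4.3781

set_geometry: r = 26 mm, L = 120 mm, e = 5 mm; θ ← 0°
rotate_crank_by(+33°): θ ← 0° +33° = 33°
crank pin P = (r cos θ, r sin θ) = (21.805435, 14.160615)
h = r sin θ − e = 14.160615 − 5 = 9.160615
sin φ = h / L = 9.160615 / 120 = 0.07633846
φ = arcsin(0.07633846) = 4.378131°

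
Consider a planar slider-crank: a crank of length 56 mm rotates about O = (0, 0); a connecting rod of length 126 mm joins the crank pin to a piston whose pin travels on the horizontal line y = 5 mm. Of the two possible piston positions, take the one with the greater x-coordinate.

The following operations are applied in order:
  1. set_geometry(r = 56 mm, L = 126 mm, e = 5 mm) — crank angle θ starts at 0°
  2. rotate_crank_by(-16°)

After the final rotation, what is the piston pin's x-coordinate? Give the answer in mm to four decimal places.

set_geometry: r = 56 mm, L = 126 mm, e = 5 mm; θ ← 0°
rotate_crank_by(-16°): θ ← 0° -16° = -16°
crank pin P = (r cos θ, r sin θ) = (53.830655, -15.435692)
h = r sin θ − e = -15.435692 − 5 = -20.435692
x = r cos θ + √(L² − h²) = 53.830655 + √(15876.0 − 417.6175) = 53.830655 + 124.331744 = 178.162399

178.1624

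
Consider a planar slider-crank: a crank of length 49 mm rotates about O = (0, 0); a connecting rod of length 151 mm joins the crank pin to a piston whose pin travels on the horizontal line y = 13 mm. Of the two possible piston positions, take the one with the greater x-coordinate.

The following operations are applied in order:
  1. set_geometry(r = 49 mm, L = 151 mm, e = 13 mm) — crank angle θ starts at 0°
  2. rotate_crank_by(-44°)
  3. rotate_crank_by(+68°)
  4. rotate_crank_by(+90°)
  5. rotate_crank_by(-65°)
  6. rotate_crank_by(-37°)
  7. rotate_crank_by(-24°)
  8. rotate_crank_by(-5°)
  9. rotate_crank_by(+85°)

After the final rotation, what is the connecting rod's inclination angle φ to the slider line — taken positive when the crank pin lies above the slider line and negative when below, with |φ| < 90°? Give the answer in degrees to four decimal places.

set_geometry: r = 49 mm, L = 151 mm, e = 13 mm; θ ← 0°
rotate_crank_by(-44°): θ ← 0° -44° = -44°
rotate_crank_by(+68°): θ ← -44° +68° = 24°
rotate_crank_by(+90°): θ ← 24° +90° = 114°
rotate_crank_by(-65°): θ ← 114° -65° = 49°
rotate_crank_by(-37°): θ ← 49° -37° = 12°
rotate_crank_by(-24°): θ ← 12° -24° = -12°
rotate_crank_by(-5°): θ ← -12° -5° = -17°
rotate_crank_by(+85°): θ ← -17° +85° = 68°
crank pin P = (r cos θ, r sin θ) = (18.355723, 45.432009)
h = r sin θ − e = 45.432009 − 13 = 32.432009
sin φ = h / L = 32.432009 / 151 = 0.21478152
φ = arcsin(0.21478152) = 12.402710°

12.4027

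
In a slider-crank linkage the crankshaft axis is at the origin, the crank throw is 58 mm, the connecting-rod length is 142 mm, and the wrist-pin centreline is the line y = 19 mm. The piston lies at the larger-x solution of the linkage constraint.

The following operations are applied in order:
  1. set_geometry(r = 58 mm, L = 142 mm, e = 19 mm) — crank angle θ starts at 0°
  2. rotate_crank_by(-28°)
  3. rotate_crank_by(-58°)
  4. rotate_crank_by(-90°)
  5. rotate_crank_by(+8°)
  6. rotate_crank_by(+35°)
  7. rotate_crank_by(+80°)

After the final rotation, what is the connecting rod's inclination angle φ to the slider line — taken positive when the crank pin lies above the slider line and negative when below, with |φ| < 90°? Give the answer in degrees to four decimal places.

-27.3875

set_geometry: r = 58 mm, L = 142 mm, e = 19 mm; θ ← 0°
rotate_crank_by(-28°): θ ← 0° -28° = -28°
rotate_crank_by(-58°): θ ← -28° -58° = -86°
rotate_crank_by(-90°): θ ← -86° -90° = -176°
rotate_crank_by(+8°): θ ← -176° +8° = -168°
rotate_crank_by(+35°): θ ← -168° +35° = -133°
rotate_crank_by(+80°): θ ← -133° +80° = -53°
crank pin P = (r cos θ, r sin θ) = (34.905271, -46.320860)
h = r sin θ − e = -46.320860 − 19 = -65.320860
sin φ = h / L = -65.320860 / 142 = -0.46000605
φ = arcsin(-0.46000605) = -27.387498°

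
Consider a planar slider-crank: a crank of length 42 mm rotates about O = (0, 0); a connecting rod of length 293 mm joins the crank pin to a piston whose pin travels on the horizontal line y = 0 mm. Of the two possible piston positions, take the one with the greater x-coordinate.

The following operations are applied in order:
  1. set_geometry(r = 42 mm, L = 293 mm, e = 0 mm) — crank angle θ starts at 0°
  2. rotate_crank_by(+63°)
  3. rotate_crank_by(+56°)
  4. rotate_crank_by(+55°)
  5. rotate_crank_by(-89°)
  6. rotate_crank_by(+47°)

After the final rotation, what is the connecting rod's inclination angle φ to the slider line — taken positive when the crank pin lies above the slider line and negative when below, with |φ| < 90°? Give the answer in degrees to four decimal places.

set_geometry: r = 42 mm, L = 293 mm, e = 0 mm; θ ← 0°
rotate_crank_by(+63°): θ ← 0° +63° = 63°
rotate_crank_by(+56°): θ ← 63° +56° = 119°
rotate_crank_by(+55°): θ ← 119° +55° = 174°
rotate_crank_by(-89°): θ ← 174° -89° = 85°
rotate_crank_by(+47°): θ ← 85° +47° = 132°
crank pin P = (r cos θ, r sin θ) = (-28.103485, 31.212083)
h = r sin θ − e = 31.212083 − 0 = 31.212083
sin φ = h / L = 31.212083 / 293 = 0.10652588
φ = arcsin(0.10652588) = 6.115086°

6.1151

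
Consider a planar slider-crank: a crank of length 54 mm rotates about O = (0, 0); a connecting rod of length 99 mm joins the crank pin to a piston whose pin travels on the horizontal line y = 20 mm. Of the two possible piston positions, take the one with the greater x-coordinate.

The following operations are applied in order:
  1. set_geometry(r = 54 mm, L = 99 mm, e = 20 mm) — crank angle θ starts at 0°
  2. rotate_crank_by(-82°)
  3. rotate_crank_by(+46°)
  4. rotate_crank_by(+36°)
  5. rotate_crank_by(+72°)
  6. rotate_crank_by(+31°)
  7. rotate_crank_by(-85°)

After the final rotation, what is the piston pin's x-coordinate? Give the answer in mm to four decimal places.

set_geometry: r = 54 mm, L = 99 mm, e = 20 mm; θ ← 0°
rotate_crank_by(-82°): θ ← 0° -82° = -82°
rotate_crank_by(+46°): θ ← -82° +46° = -36°
rotate_crank_by(+36°): θ ← -36° +36° = 0°
rotate_crank_by(+72°): θ ← 0° +72° = 72°
rotate_crank_by(+31°): θ ← 72° +31° = 103°
rotate_crank_by(-85°): θ ← 103° -85° = 18°
crank pin P = (r cos θ, r sin θ) = (51.357052, 16.686918)
h = r sin θ − e = 16.686918 − 20 = -3.313082
x = r cos θ + √(L² − h²) = 51.357052 + √(9801.0 − 10.9765) = 51.357052 + 98.944548 = 150.301599

150.3016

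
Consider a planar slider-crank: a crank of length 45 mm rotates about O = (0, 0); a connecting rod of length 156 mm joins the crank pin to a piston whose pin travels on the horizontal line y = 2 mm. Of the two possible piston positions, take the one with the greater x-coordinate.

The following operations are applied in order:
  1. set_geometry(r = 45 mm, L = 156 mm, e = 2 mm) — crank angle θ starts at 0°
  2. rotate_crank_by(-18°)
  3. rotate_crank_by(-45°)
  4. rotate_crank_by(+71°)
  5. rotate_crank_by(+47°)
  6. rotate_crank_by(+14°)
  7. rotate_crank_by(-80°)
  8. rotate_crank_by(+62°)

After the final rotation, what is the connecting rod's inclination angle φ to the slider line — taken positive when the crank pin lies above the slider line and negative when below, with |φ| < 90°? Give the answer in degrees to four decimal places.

set_geometry: r = 45 mm, L = 156 mm, e = 2 mm; θ ← 0°
rotate_crank_by(-18°): θ ← 0° -18° = -18°
rotate_crank_by(-45°): θ ← -18° -45° = -63°
rotate_crank_by(+71°): θ ← -63° +71° = 8°
rotate_crank_by(+47°): θ ← 8° +47° = 55°
rotate_crank_by(+14°): θ ← 55° +14° = 69°
rotate_crank_by(-80°): θ ← 69° -80° = -11°
rotate_crank_by(+62°): θ ← -11° +62° = 51°
crank pin P = (r cos θ, r sin θ) = (28.319418, 34.971568)
h = r sin θ − e = 34.971568 − 2 = 32.971568
sin φ = h / L = 32.971568 / 156 = 0.21135621
φ = arcsin(0.21135621) = 12.201841°

12.2018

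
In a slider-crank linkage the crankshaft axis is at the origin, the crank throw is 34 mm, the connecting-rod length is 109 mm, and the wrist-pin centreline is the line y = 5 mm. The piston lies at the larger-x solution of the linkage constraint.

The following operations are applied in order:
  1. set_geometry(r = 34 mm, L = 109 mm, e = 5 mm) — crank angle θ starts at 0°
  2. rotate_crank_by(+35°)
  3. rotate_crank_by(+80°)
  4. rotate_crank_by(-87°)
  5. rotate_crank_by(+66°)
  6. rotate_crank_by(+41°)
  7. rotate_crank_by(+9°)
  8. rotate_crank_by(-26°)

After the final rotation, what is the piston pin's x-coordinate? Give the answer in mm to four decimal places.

set_geometry: r = 34 mm, L = 109 mm, e = 5 mm; θ ← 0°
rotate_crank_by(+35°): θ ← 0° +35° = 35°
rotate_crank_by(+80°): θ ← 35° +80° = 115°
rotate_crank_by(-87°): θ ← 115° -87° = 28°
rotate_crank_by(+66°): θ ← 28° +66° = 94°
rotate_crank_by(+41°): θ ← 94° +41° = 135°
rotate_crank_by(+9°): θ ← 135° +9° = 144°
rotate_crank_by(-26°): θ ← 144° -26° = 118°
crank pin P = (r cos θ, r sin θ) = (-15.962033, 30.020218)
h = r sin θ − e = 30.020218 − 5 = 25.020218
x = r cos θ + √(L² − h²) = -15.962033 + √(11881.0 − 626.0113) = -15.962033 + 106.089531 = 90.127498

90.1275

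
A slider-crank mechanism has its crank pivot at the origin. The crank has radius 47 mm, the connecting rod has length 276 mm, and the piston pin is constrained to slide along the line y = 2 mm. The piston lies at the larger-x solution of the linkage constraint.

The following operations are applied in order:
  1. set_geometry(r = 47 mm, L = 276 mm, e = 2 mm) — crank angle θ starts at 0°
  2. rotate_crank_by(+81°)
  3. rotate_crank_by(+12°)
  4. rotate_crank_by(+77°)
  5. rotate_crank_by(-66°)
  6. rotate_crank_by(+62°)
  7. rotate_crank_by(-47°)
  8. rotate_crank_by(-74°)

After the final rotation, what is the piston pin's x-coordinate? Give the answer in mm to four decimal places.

307.4610

set_geometry: r = 47 mm, L = 276 mm, e = 2 mm; θ ← 0°
rotate_crank_by(+81°): θ ← 0° +81° = 81°
rotate_crank_by(+12°): θ ← 81° +12° = 93°
rotate_crank_by(+77°): θ ← 93° +77° = 170°
rotate_crank_by(-66°): θ ← 170° -66° = 104°
rotate_crank_by(+62°): θ ← 104° +62° = 166°
rotate_crank_by(-47°): θ ← 166° -47° = 119°
rotate_crank_by(-74°): θ ← 119° -74° = 45°
crank pin P = (r cos θ, r sin θ) = (33.234019, 33.234019)
h = r sin θ − e = 33.234019 − 2 = 31.234019
x = r cos θ + √(L² − h²) = 33.234019 + √(76176.0 − 975.5639) = 33.234019 + 274.226979 = 307.460998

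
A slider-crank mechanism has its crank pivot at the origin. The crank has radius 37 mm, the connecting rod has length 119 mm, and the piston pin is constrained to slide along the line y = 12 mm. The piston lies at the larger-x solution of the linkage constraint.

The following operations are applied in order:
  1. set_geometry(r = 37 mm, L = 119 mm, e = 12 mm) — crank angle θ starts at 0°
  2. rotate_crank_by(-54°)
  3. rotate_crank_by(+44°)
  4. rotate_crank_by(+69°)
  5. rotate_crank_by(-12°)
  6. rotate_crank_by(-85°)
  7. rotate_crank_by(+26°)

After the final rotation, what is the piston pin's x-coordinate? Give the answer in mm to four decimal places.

set_geometry: r = 37 mm, L = 119 mm, e = 12 mm; θ ← 0°
rotate_crank_by(-54°): θ ← 0° -54° = -54°
rotate_crank_by(+44°): θ ← -54° +44° = -10°
rotate_crank_by(+69°): θ ← -10° +69° = 59°
rotate_crank_by(-12°): θ ← 59° -12° = 47°
rotate_crank_by(-85°): θ ← 47° -85° = -38°
rotate_crank_by(+26°): θ ← -38° +26° = -12°
crank pin P = (r cos θ, r sin θ) = (36.191461, -7.692733)
h = r sin θ − e = -7.692733 − 12 = -19.692733
x = r cos θ + √(L² − h²) = 36.191461 + √(14161.0 − 387.8037) = 36.191461 + 117.359262 = 153.550723

153.5507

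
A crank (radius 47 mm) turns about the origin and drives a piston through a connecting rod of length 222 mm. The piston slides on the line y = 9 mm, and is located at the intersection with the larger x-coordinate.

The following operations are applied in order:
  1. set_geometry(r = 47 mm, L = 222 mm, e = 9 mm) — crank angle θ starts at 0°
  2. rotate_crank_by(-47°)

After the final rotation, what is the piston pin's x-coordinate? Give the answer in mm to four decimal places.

249.7756

set_geometry: r = 47 mm, L = 222 mm, e = 9 mm; θ ← 0°
rotate_crank_by(-47°): θ ← 0° -47° = -47°
crank pin P = (r cos θ, r sin θ) = (32.053923, -34.373624)
h = r sin θ − e = -34.373624 − 9 = -43.373624
x = r cos θ + √(L² − h²) = 32.053923 + √(49284.0 − 1881.2713) = 32.053923 + 217.721677 = 249.775600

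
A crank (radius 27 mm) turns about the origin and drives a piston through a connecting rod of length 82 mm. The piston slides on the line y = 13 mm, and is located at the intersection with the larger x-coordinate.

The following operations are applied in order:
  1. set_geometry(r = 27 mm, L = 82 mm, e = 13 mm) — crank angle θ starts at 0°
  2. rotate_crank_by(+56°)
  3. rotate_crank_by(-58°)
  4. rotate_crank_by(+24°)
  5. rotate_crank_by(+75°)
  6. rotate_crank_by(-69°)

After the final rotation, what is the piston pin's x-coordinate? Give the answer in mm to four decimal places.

set_geometry: r = 27 mm, L = 82 mm, e = 13 mm; θ ← 0°
rotate_crank_by(+56°): θ ← 0° +56° = 56°
rotate_crank_by(-58°): θ ← 56° -58° = -2°
rotate_crank_by(+24°): θ ← -2° +24° = 22°
rotate_crank_by(+75°): θ ← 22° +75° = 97°
rotate_crank_by(-69°): θ ← 97° -69° = 28°
crank pin P = (r cos θ, r sin θ) = (23.839585, 12.675732)
h = r sin θ − e = 12.675732 − 13 = -0.324268
x = r cos θ + √(L² − h²) = 23.839585 + √(6724.0 − 0.1051) = 23.839585 + 81.999359 = 105.838944

105.8389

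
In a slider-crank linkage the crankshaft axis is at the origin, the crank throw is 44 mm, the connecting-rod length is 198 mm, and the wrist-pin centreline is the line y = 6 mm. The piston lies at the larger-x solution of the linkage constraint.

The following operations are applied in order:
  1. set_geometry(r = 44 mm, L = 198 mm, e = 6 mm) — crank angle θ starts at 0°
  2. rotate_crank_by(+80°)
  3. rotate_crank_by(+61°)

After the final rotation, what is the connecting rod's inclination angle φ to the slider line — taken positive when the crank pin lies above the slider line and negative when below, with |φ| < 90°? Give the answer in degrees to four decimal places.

set_geometry: r = 44 mm, L = 198 mm, e = 6 mm; θ ← 0°
rotate_crank_by(+80°): θ ← 0° +80° = 80°
rotate_crank_by(+61°): θ ← 80° +61° = 141°
crank pin P = (r cos θ, r sin θ) = (-34.194422, 27.690097)
h = r sin θ − e = 27.690097 − 6 = 21.690097
sin φ = h / L = 21.690097 / 198 = 0.10954595
φ = arcsin(0.10954595) = 6.289142°

6.2891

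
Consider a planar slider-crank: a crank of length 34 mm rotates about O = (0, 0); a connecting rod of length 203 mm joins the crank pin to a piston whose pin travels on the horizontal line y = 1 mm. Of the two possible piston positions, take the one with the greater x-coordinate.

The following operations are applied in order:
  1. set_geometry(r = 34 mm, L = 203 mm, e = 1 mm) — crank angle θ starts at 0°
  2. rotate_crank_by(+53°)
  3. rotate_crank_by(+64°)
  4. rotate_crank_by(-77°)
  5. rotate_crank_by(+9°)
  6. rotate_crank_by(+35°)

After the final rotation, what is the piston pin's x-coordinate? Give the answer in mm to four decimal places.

203.8843

set_geometry: r = 34 mm, L = 203 mm, e = 1 mm; θ ← 0°
rotate_crank_by(+53°): θ ← 0° +53° = 53°
rotate_crank_by(+64°): θ ← 53° +64° = 117°
rotate_crank_by(-77°): θ ← 117° -77° = 40°
rotate_crank_by(+9°): θ ← 40° +9° = 49°
rotate_crank_by(+35°): θ ← 49° +35° = 84°
crank pin P = (r cos θ, r sin θ) = (3.553968, 33.813744)
h = r sin θ − e = 33.813744 − 1 = 32.813744
x = r cos θ + √(L² − h²) = 3.553968 + √(41209.0 − 1076.7418) = 3.553968 + 200.330373 = 203.884340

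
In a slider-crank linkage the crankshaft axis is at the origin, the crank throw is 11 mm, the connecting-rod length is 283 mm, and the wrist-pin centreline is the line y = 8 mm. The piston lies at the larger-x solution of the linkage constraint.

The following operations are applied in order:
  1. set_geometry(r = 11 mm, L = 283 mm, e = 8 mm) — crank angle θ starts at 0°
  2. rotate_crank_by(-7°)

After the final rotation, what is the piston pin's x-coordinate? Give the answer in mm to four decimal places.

293.7638

set_geometry: r = 11 mm, L = 283 mm, e = 8 mm; θ ← 0°
rotate_crank_by(-7°): θ ← 0° -7° = -7°
crank pin P = (r cos θ, r sin θ) = (10.918008, -1.340563)
h = r sin θ − e = -1.340563 − 8 = -9.340563
x = r cos θ + √(L² − h²) = 10.918008 + √(80089.0 − 87.2461) = 10.918008 + 282.845813 = 293.763821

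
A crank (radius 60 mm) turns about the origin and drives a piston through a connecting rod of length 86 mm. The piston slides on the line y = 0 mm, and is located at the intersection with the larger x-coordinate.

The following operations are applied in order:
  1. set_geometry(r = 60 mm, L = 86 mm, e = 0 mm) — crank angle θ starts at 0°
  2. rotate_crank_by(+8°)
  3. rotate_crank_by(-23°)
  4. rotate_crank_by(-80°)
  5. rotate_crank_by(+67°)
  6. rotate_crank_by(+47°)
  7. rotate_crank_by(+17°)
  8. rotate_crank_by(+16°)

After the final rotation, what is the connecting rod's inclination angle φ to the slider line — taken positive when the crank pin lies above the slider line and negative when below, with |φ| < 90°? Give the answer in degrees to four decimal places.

set_geometry: r = 60 mm, L = 86 mm, e = 0 mm; θ ← 0°
rotate_crank_by(+8°): θ ← 0° +8° = 8°
rotate_crank_by(-23°): θ ← 8° -23° = -15°
rotate_crank_by(-80°): θ ← -15° -80° = -95°
rotate_crank_by(+67°): θ ← -95° +67° = -28°
rotate_crank_by(+47°): θ ← -28° +47° = 19°
rotate_crank_by(+17°): θ ← 19° +17° = 36°
rotate_crank_by(+16°): θ ← 36° +16° = 52°
crank pin P = (r cos θ, r sin θ) = (36.939689, 47.280645)
h = r sin θ − e = 47.280645 − 0 = 47.280645
sin φ = h / L = 47.280645 / 86 = 0.54977494
φ = arcsin(0.54977494) = 33.351575°

33.3516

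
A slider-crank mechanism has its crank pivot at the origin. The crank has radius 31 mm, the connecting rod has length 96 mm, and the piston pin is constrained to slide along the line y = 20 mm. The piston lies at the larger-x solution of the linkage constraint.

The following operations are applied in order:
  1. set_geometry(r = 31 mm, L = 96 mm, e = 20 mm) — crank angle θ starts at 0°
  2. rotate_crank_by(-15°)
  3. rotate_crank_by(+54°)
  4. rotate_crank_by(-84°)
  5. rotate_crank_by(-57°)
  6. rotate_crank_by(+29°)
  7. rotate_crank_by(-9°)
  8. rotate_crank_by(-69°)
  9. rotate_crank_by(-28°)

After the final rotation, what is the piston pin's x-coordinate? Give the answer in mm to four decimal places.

set_geometry: r = 31 mm, L = 96 mm, e = 20 mm; θ ← 0°
rotate_crank_by(-15°): θ ← 0° -15° = -15°
rotate_crank_by(+54°): θ ← -15° +54° = 39°
rotate_crank_by(-84°): θ ← 39° -84° = -45°
rotate_crank_by(-57°): θ ← -45° -57° = -102°
rotate_crank_by(+29°): θ ← -102° +29° = -73°
rotate_crank_by(-9°): θ ← -73° -9° = -82°
rotate_crank_by(-69°): θ ← -82° -69° = -151°
rotate_crank_by(-28°): θ ← -151° -28° = -179°
crank pin P = (r cos θ, r sin θ) = (-30.995279, -0.541025)
h = r sin θ − e = -0.541025 − 20 = -20.541025
x = r cos θ + √(L² − h²) = -30.995279 + √(9216.0 − 421.9337) = -30.995279 + 93.776683 = 62.781405

62.7814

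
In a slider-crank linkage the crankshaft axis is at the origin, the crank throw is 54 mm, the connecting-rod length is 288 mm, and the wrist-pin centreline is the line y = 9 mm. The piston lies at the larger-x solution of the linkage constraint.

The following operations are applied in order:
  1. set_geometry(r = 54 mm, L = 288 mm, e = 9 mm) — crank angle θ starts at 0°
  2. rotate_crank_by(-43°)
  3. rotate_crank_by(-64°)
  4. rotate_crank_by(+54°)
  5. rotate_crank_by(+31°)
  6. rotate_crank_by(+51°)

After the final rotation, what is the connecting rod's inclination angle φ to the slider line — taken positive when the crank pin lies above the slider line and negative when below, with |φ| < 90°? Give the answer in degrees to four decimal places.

3.4198

set_geometry: r = 54 mm, L = 288 mm, e = 9 mm; θ ← 0°
rotate_crank_by(-43°): θ ← 0° -43° = -43°
rotate_crank_by(-64°): θ ← -43° -64° = -107°
rotate_crank_by(+54°): θ ← -107° +54° = -53°
rotate_crank_by(+31°): θ ← -53° +31° = -22°
rotate_crank_by(+51°): θ ← -22° +51° = 29°
crank pin P = (r cos θ, r sin θ) = (47.229464, 26.179719)
h = r sin θ − e = 26.179719 − 9 = 17.179719
sin φ = h / L = 17.179719 / 288 = 0.05965180
φ = arcsin(0.05965180) = 3.419827°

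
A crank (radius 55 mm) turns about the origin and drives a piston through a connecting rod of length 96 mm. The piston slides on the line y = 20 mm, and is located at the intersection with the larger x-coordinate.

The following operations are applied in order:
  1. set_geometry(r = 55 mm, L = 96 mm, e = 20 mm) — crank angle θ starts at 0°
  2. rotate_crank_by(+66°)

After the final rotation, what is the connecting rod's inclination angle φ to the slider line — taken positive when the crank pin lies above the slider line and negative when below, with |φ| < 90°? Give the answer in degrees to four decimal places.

18.3640

set_geometry: r = 55 mm, L = 96 mm, e = 20 mm; θ ← 0°
rotate_crank_by(+66°): θ ← 0° +66° = 66°
crank pin P = (r cos θ, r sin θ) = (22.370515, 50.245000)
h = r sin θ − e = 50.245000 − 20 = 30.245000
sin φ = h / L = 30.245000 / 96 = 0.31505209
φ = arcsin(0.31505209) = 18.363958°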